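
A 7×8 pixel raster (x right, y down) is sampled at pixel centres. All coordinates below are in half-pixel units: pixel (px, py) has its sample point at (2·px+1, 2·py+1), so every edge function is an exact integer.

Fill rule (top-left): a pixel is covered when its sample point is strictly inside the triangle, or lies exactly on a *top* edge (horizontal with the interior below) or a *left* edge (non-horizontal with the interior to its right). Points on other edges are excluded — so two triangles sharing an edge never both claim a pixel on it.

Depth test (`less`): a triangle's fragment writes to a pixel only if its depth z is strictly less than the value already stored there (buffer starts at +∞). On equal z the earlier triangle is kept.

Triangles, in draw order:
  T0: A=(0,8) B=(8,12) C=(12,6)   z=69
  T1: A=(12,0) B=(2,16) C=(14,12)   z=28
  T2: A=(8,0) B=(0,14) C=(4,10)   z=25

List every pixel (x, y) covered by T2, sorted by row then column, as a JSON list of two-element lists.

T0:
  2·area = 64  (B↔C swapped to make it positive)
  edge (0, 8)→(12, 6): d=(12,-2) top-left  bias=+0
  edge (12, 6)→(8, 12): d=(-4,6) right/bottom  bias=-1
  edge (8, 12)→(0, 8): d=(-8,-4) top-left  bias=+0
    (3,3)@(7, 7): e=[2,26,36] → X
    (4,3)@(9, 7): e=[6,14,44] → X
    (5,3)@(11, 7): e=[10,2,52] → X
    (6,3)@(13, 7): e=[14,-10,60] → .
    (1,4)@(3, 9): e=[18,42,4] → X
    (2,4)@(5, 9): e=[22,30,12] → X
    (5,4)@(11, 9): e=[34,-6,36] → .
    (1,5)@(3, 11): e=[42,34,-12] → .
    (2,5)@(5, 11): e=[46,22,-4] → .
    (3,5)@(7, 11): e=[50,10,4] → X
    (4,5)@(9, 11): e=[54,-2,12] → .
    (3,6)@(7, 13): e=[74,2,-12] → .
  covered (8 px):
    . . . . . . .
    . . . . . . .
    . . . . . . .
    . . . X X X .
    . X X X X . .
    . . . X . . .
    . . . . . . .
    . . . . . . .
T1:
  2·area = 152  (B↔C swapped to make it positive)
  edge (12, 0)→(14, 12): d=(2,12) right/bottom  bias=-1
  edge (14, 12)→(2, 16): d=(-12,4) right/bottom  bias=-1
  edge (2, 16)→(12, 0): d=(10,-16) top-left  bias=+0
    (5,1)@(11, 3): e=[18,120,14] → X
    (6,1)@(13, 3): e=[-6,112,46] → .
    (4,2)@(9, 5): e=[46,104,2] → X
    (6,2)@(13, 5): e=[-2,88,66] → .
    (4,3)@(9, 7): e=[50,80,22] → X
    (6,3)@(13, 7): e=[2,64,86] → X
    (3,4)@(7, 9): e=[78,64,10] → X
    (3,5)@(7, 11): e=[82,40,30] → X
    (2,6)@(5, 13): e=[110,24,18] → X
    (5,6)@(11, 13): e=[38,0,114] → .  [on edge]
    (6,6)@(13, 13): e=[14,-8,146] → .
    (1,7)@(3, 15): e=[138,8,6] → X
    (2,7)@(5, 15): e=[114,0,38] → .  [on edge]
  covered (18 px):
    . . . . . . .
    . . . . . X .
    . . . . X X .
    . . . . X X X
    . . . X X X X
    . . . X X X X
    . . X X X . .
    . X . . . . .
T2:
  2·area = 24  (B↔C swapped to make it positive)
  edge (8, 0)→(4, 10): d=(-4,10) right/bottom  bias=-1
  edge (4, 10)→(0, 14): d=(-4,4) right/bottom  bias=-1
  edge (0, 14)→(8, 0): d=(8,-14) top-left  bias=+0
    (6,0)@(13, 1): e=[-54,0,78] → .  [on edge]
    (5,1)@(11, 3): e=[-42,0,66] → .  [on edge]
    (4,2)@(9, 5): e=[-30,0,54] → .  [on edge]
    (2,3)@(5, 7): e=[2,8,14] → X
    (3,3)@(7, 7): e=[-18,0,42] → .  [on edge]
    (1,4)@(3, 9): e=[14,8,2] → X
    (2,4)@(5, 9): e=[-6,0,30] → .  [on edge]
    (1,5)@(3, 11): e=[6,0,18] → .  [on edge]
    (0,6)@(1, 13): e=[18,0,6] → .  [on edge]
  covered (2 px):
    . . . . . . .
    . . . . . . .
    . . . . . . .
    . . X . . . .
    . X . . . . .
    . . . . . . .
    . . . . . . .
    . . . . . . .

Result: [[2,3],[1,4]]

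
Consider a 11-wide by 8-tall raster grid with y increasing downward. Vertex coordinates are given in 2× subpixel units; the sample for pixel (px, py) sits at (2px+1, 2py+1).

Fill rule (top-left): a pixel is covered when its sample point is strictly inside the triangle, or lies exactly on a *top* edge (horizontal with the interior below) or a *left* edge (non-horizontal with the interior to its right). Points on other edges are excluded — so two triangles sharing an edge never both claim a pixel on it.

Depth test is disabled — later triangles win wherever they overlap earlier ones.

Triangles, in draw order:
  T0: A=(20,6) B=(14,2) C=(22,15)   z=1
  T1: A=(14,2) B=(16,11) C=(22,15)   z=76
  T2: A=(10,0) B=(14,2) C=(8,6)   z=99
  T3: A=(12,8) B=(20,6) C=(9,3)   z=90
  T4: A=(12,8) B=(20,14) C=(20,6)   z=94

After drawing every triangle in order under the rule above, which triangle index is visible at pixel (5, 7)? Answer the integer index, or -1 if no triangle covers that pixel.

T0:
  2·area = 46  (B↔C swapped to make it positive)
  edge (20, 6)→(22, 15): d=(2,9) right/bottom  bias=-1
  edge (22, 15)→(14, 2): d=(-8,-13) top-left  bias=+0
  edge (14, 2)→(20, 6): d=(6,4) right/bottom  bias=-1
    (7,1)@(15, 3): e=[39,5,2] → #
    (8,1)@(17, 3): e=[21,31,-6] → ·
    (7,2)@(15, 5): e=[43,-11,14] → ·
    (8,2)@(17, 5): e=[25,15,6] → #
    (9,2)@(19, 5): e=[7,41,-2] → ·
    (8,3)@(17, 7): e=[29,-1,18] → ·
    (9,3)@(19, 7): e=[11,25,10] → #
    (10,3)@(21, 7): e=[-7,51,2] → ·
    (9,4)@(19, 9): e=[15,9,22] → #
    (10,4)@(21, 9): e=[-3,35,14] → ·
    (9,5)@(19, 11): e=[19,-7,34] → ·
    (10,5)@(21, 11): e=[1,19,26] → #
  covered (6 px):
    · · · · · · · · · · ·
    · · · · · · · # · · ·
    · · · · · · · · # · ·
    · · · · · · · · · # ·
    · · · · · · · · · # ·
    · · · · · · · · · · #
    · · · · · · · · · · #
    · · · · · · · · · · ·
T1:
  2·area = 46  (B↔C swapped to make it positive)
  edge (14, 2)→(22, 15): d=(8,13) right/bottom  bias=-1
  edge (22, 15)→(16, 11): d=(-6,-4) top-left  bias=+0
  edge (16, 11)→(14, 2): d=(-2,-9) top-left  bias=+0
    (0,0)@(1, 1): e=[161,0,-115] → ·  [on edge]
    (3,2)@(7, 5): e=[115,0,-69] → ·  [on edge]
    (7,2)@(15, 5): e=[11,32,3] → #
    (8,2)@(17, 5): e=[-15,40,21] → ·
    (7,3)@(15, 7): e=[27,20,-1] → ·
    (8,3)@(17, 7): e=[1,28,17] → #
    (9,3)@(19, 7): e=[-25,36,35] → ·
    (6,4)@(13, 9): e=[69,0,-23] → ·  [on edge]
    (8,4)@(17, 9): e=[17,16,13] → #
    (9,4)@(19, 9): e=[-9,24,31] → ·
    (8,5)@(17, 11): e=[33,4,9] → #
    (9,5)@(19, 11): e=[7,12,27] → #
    (9,6)@(19, 13): e=[23,0,23] → #  [on edge]
  covered (6 px):
    · · · · · · · · · · ·
    · · · · · · · · · · ·
    · · · · · · · # · · ·
    · · · · · · · · # · ·
    · · · · · · · · # · ·
    · · · · · · · · # # ·
    · · · · · · · · · # ·
    · · · · · · · · · · ·
T2:
  2·area = 28
  edge (10, 0)→(14, 2): d=(4,2) right/bottom  bias=-1
  edge (14, 2)→(8, 6): d=(-6,4) right/bottom  bias=-1
  edge (8, 6)→(10, 0): d=(2,-6) top-left  bias=+0
    (5,0)@(11, 1): e=[2,18,8] → #
    (6,0)@(13, 1): e=[-2,10,20] → ·
    (4,1)@(9, 3): e=[14,14,0] → #  [on edge]
    (6,1)@(13, 3): e=[6,-2,24] → ·
    (4,2)@(9, 5): e=[22,2,4] → #
    (5,2)@(11, 5): e=[18,-6,16] → ·
    (4,3)@(9, 7): e=[30,-10,8] → ·
    (3,4)@(7, 9): e=[42,-14,0] → ·  [on edge]
    (2,7)@(5, 15): e=[70,-42,0] → ·  [on edge]
  covered (4 px):
    · · · · · # · · · · ·
    · · · · # # · · · · ·
    · · · · # · · · · · ·
    · · · · · · · · · · ·
    · · · · · · · · · · ·
    · · · · · · · · · · ·
    · · · · · · · · · · ·
    · · · · · · · · · · ·
T3:
  2·area = 46  (B↔C swapped to make it positive)
  edge (12, 8)→(9, 3): d=(-3,-5) top-left  bias=+0
  edge (9, 3)→(20, 6): d=(11,3) right/bottom  bias=-1
  edge (20, 6)→(12, 8): d=(-8,2) right/bottom  bias=-1
    (4,1)@(9, 3): e=[0,0,46] → ·  [on edge]
    (5,2)@(11, 5): e=[4,16,26] → #
    (6,2)@(13, 5): e=[14,10,22] → #
    (7,2)@(15, 5): e=[24,4,18] → #
    (8,2)@(17, 5): e=[34,-2,14] → ·
    (5,3)@(11, 7): e=[-2,38,10] → ·
    (6,3)@(13, 7): e=[8,32,6] → #
    (8,3)@(17, 7): e=[28,20,-2] → ·
    (6,4)@(13, 9): e=[2,54,-10] → ·
    (7,4)@(15, 9): e=[12,48,-14] → ·
    (7,6)@(15, 13): e=[0,92,-46] → ·  [on edge]
  covered (5 px):
    · · · · · · · · · · ·
    · · · · · · · · · · ·
    · · · · · # # # · · ·
    · · · · · · # # · · ·
    · · · · · · · · · · ·
    · · · · · · · · · · ·
    · · · · · · · · · · ·
    · · · · · · · · · · ·
T4:
  2·area = 64  (B↔C swapped to make it positive)
  edge (12, 8)→(20, 6): d=(8,-2) top-left  bias=+0
  edge (20, 6)→(20, 14): d=(0,8) right/bottom  bias=-1
  edge (20, 14)→(12, 8): d=(-8,-6) top-left  bias=+0
    (8,3)@(17, 7): e=[2,24,38] → #
    (9,3)@(19, 7): e=[6,8,50] → #
    (10,3)@(21, 7): e=[10,-8,62] → ·
    (7,4)@(15, 9): e=[14,40,10] → #
    (10,4)@(21, 9): e=[26,-8,46] → ·
    (7,5)@(15, 11): e=[30,40,-6] → ·
    (8,5)@(17, 11): e=[34,24,6] → #
    (10,5)@(21, 11): e=[42,-8,30] → ·
    (8,6)@(17, 13): e=[50,24,-10] → ·
    (9,6)@(19, 13): e=[54,8,2] → #
    (10,6)@(21, 13): e=[58,-8,14] → ·
    (9,7)@(19, 15): e=[70,8,-14] → ·
  covered (8 px):
    · · · · · · · · · · ·
    · · · · · · · · · · ·
    · · · · · · · · · · ·
    · · · · · · · · # # ·
    · · · · · · · # # # ·
    · · · · · · · · # # ·
    · · · · · · · · · # ·
    · · · · · · · · · · ·

Z-buffer (winner per pixel, '.' = empty):
  . . . . . 2 . . . . .
  . . . . 2 2 . 0 . . .
  . . . . 2 3 3 3 0 . .
  . . . . . . 3 3 4 4 .
  . . . . . . . 4 4 4 .
  . . . . . . . . 4 4 0
  . . . . . . . . . 4 0
  . . . . . . . . . . .

Result: -1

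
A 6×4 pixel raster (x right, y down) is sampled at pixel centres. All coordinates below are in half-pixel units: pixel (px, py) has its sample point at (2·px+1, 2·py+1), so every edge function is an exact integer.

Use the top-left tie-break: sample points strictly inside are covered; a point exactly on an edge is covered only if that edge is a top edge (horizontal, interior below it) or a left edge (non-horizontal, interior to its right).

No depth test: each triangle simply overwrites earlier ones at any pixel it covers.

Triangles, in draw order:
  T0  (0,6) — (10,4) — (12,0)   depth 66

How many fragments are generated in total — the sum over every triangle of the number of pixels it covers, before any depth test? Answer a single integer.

T0:
  2·area = 36  (B↔C swapped to make it positive)
  edge (0, 6)→(12, 0): d=(12,-6) top-left  bias=+0
  edge (12, 0)→(10, 4): d=(-2,4) right/bottom  bias=-1
  edge (10, 4)→(0, 6): d=(-10,2) right/bottom  bias=-1
    (5,0)@(11, 1): e=[6,2,28] → X
    (3,1)@(7, 3): e=[6,14,16] → X
    (4,1)@(9, 3): e=[18,6,12] → X
    (5,1)@(11, 3): e=[30,-2,8] → .
    (1,2)@(3, 5): e=[6,26,4] → X
    (2,2)@(5, 5): e=[18,18,0] → .  [on edge]
    (3,2)@(7, 5): e=[30,10,-4] → .
    (4,2)@(9, 5): e=[42,2,-8] → .
    (1,3)@(3, 7): e=[30,22,-16] → .
  covered (4 px):
    . . . . . X
    . . . X X .
    . X . . . .
    . . . . . .

Answer: 4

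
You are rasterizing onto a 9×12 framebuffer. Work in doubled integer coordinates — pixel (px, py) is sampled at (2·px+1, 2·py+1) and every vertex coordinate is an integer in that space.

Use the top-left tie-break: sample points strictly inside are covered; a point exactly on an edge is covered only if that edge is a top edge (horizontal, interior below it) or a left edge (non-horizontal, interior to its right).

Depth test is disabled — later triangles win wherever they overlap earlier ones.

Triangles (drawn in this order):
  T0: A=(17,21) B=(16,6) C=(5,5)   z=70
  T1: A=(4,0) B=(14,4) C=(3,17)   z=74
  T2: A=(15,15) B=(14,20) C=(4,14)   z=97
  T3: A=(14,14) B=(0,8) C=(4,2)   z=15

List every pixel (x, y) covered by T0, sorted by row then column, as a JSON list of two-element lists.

T0:
  2·area = 164  (B↔C swapped to make it positive)
  edge (17, 21)→(5, 5): d=(-12,-16) top-left  bias=+0
  edge (5, 5)→(16, 6): d=(11,1) right/bottom  bias=-1
  edge (16, 6)→(17, 21): d=(1,15) right/bottom  bias=-1
    (2,2)@(5, 5): e=[0,0,164] → ·  [on edge]
    (3,3)@(7, 7): e=[8,20,136] → #
    (4,3)@(9, 7): e=[40,18,106] → #
    (5,3)@(11, 7): e=[72,16,76] → #
    (6,3)@(13, 7): e=[104,14,46] → #
    (7,3)@(15, 7): e=[136,12,16] → #
    (8,3)@(17, 7): e=[168,10,-14] → ·
    (3,4)@(7, 9): e=[-16,42,138] → ·
    (4,4)@(9, 9): e=[16,40,108] → #
    (8,4)@(17, 9): e=[144,32,-12] → ·
    (4,5)@(9, 11): e=[-8,62,110] → ·
    (5,5)@(11, 11): e=[24,60,80] → #
    (5,6)@(11, 13): e=[0,82,82] → #  [on edge]
    (8,10)@(17, 21): e=[0,164,0] → ·  [on edge]
  covered (18 px):
    · · · · · · · · ·
    · · · · · · · · ·
    · · · · · · · · ·
    · · · # # # # # ·
    · · · · # # # # ·
    · · · · · # # # ·
    · · · · · # # # ·
    · · · · · · # # ·
    · · · · · · · # ·
    · · · · · · · · ·
    · · · · · · · · ·
    · · · · · · · · ·
T1:
  2·area = 174
  edge (4, 0)→(14, 4): d=(10,4) right/bottom  bias=-1
  edge (14, 4)→(3, 17): d=(-11,13) right/bottom  bias=-1
  edge (3, 17)→(4, 0): d=(1,-17) top-left  bias=+0
    (2,0)@(5, 1): e=[6,150,18] → #
    (3,0)@(7, 1): e=[-2,124,52] → ·
    (2,1)@(5, 3): e=[26,128,20] → #
    (3,1)@(7, 3): e=[18,102,54] → #
    (4,1)@(9, 3): e=[10,76,88] → #
    (5,1)@(11, 3): e=[2,50,122] → #
    (6,1)@(13, 3): e=[-6,24,156] → ·
    (2,2)@(5, 5): e=[46,106,22] → #
    (6,2)@(13, 5): e=[14,2,158] → #
    (7,2)@(15, 5): e=[6,-24,192] → ·
    (2,3)@(5, 7): e=[66,84,24] → #
    (6,3)@(13, 7): e=[34,-20,160] → ·
    (1,8)@(3, 17): e=[174,0,0] → ·  [on edge]
  covered (20 px):
    · · # · · · · · ·
    · · # # # # · · ·
    · · # # # # # · ·
    · · # # # # · · ·
    · · # # # · · · ·
    · · # # · · · · ·
    · · # · · · · · ·
    · · · · · · · · ·
    · · · · · · · · ·
    · · · · · · · · ·
    · · · · · · · · ·
    · · · · · · · · ·
T2:
  2·area = 56
  edge (15, 15)→(14, 20): d=(-1,5) right/bottom  bias=-1
  edge (14, 20)→(4, 14): d=(-10,-6) top-left  bias=+0
  edge (4, 14)→(15, 15): d=(11,1) right/bottom  bias=-1
    (8,2)@(17, 5): e=[0,168,-112] → ·  [on edge]
    (3,7)@(7, 15): e=[40,8,8] → #
    (4,7)@(9, 15): e=[30,20,6] → #
    (5,7)@(11, 15): e=[20,32,4] → #
    (6,7)@(13, 15): e=[10,44,2] → #
    (7,7)@(15, 15): e=[0,56,0] → ·  [on edge]
    (3,8)@(7, 17): e=[38,-12,30] → ·
    (4,8)@(9, 17): e=[28,0,28] → #  [on edge]
    (7,8)@(15, 17): e=[-2,36,22] → ·
    (4,9)@(9, 19): e=[26,-20,50] → ·
    (5,9)@(11, 19): e=[16,-8,48] → ·
    (6,9)@(13, 19): e=[6,4,46] → #
  covered (8 px):
    · · · · · · · · ·
    · · · · · · · · ·
    · · · · · · · · ·
    · · · · · · · · ·
    · · · · · · · · ·
    · · · · · · · · ·
    · · · · · · · · ·
    · · · # # # # · ·
    · · · · # # # · ·
    · · · · · · # · ·
    · · · · · · · · ·
    · · · · · · · · ·
T3:
  2·area = 108
  edge (14, 14)→(0, 8): d=(-14,-6) top-left  bias=+0
  edge (0, 8)→(4, 2): d=(4,-6) top-left  bias=+0
  edge (4, 2)→(14, 14): d=(10,12) right/bottom  bias=-1
    (1,2)@(3, 5): e=[60,6,42] → #
    (2,2)@(5, 5): e=[72,18,18] → #
    (3,2)@(7, 5): e=[84,30,-6] → ·
    (0,3)@(1, 7): e=[20,2,86] → #
    (3,3)@(7, 7): e=[56,38,14] → #
    (4,3)@(9, 7): e=[68,50,-10] → ·
    (0,4)@(1, 9): e=[-8,10,106] → ·
    (1,4)@(3, 9): e=[4,22,82] → #
    (4,4)@(9, 9): e=[40,58,10] → #
    (5,4)@(11, 9): e=[52,70,-14] → ·
    (1,5)@(3, 11): e=[-24,30,102] → ·
    (2,5)@(5, 11): e=[-12,42,78] → ·
    (3,5)@(7, 11): e=[0,54,54] → #  [on edge]
  covered (14 px):
    · · · · · · · · ·
    · · · · · · · · ·
    · # # · · · · · ·
    # # # # · · · · ·
    · # # # # · · · ·
    · · · # # # · · ·
    · · · · · · # · ·
    · · · · · · · · ·
    · · · · · · · · ·
    · · · · · · · · ·
    · · · · · · · · ·
    · · · · · · · · ·

Result: [[3,3],[4,3],[5,3],[6,3],[7,3],[4,4],[5,4],[6,4],[7,4],[5,5],[6,5],[7,5],[5,6],[6,6],[7,6],[6,7],[7,7],[7,8]]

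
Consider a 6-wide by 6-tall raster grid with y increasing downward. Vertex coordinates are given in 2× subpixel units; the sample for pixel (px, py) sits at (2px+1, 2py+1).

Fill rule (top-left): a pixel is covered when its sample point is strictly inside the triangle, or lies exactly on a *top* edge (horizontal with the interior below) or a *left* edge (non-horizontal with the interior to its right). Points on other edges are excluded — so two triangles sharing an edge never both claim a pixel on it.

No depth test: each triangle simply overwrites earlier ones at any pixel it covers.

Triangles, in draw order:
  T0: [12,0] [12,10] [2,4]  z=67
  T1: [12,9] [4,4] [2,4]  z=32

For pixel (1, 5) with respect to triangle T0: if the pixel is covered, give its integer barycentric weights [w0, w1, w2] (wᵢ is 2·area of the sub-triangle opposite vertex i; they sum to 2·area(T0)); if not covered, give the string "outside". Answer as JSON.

T0:
  2·area = 100
  edge (12, 0)→(12, 10): d=(0,10) right/bottom  bias=-1
  edge (12, 10)→(2, 4): d=(-10,-6) top-left  bias=+0
  edge (2, 4)→(12, 0): d=(10,-4) top-left  bias=+0
    (5,0)@(11, 1): e=[10,84,6] → #
    (2,1)@(5, 3): e=[70,28,2] → #
    (3,1)@(7, 3): e=[50,40,10] → #
    (4,1)@(9, 3): e=[30,52,18] → #
    (2,2)@(5, 5): e=[70,8,22] → #
    (2,3)@(5, 7): e=[70,-12,42] → ·
    (3,3)@(7, 7): e=[50,0,50] → #  [on edge]
    (3,4)@(7, 9): e=[50,-20,70] → ·
    (4,4)@(9, 9): e=[30,-8,78] → ·
    (5,4)@(11, 9): e=[10,4,86] → #
    (5,5)@(11, 11): e=[10,-16,106] → ·
  covered (13 px):
    · · · · · #
    · · # # # #
    · · # # # #
    · · · # # #
    · · · · · #
    · · · · · ·
T1:
  2·area = 10  (B↔C swapped to make it positive)
  edge (12, 9)→(2, 4): d=(-10,-5) top-left  bias=+0
  edge (2, 4)→(4, 4): d=(2,0) top-left  bias=+0
  edge (4, 4)→(12, 9): d=(8,5) right/bottom  bias=-1
    (2,2)@(5, 5): e=[5,2,3] → #
    (3,2)@(7, 5): e=[15,2,-7] → ·
    (2,3)@(5, 7): e=[-15,6,19] → ·
  covered (1 px):
    · · · · · ·
    · · · · · ·
    · · # · · ·
    · · · · · ·
    · · · · · ·
    · · · · · ·

Answer: "outside"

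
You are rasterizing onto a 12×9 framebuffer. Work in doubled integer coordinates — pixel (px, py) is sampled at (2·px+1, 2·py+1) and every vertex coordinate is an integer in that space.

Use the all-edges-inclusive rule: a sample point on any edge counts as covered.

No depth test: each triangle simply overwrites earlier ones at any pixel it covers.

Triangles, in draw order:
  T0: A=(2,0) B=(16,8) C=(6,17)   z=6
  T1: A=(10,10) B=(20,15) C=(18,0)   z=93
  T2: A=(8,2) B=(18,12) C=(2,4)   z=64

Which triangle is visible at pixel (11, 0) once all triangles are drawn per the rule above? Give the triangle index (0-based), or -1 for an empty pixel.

T0:
  2·area = 206
  edge (2, 0)→(16, 8): d=(14,8) inclusive
  edge (16, 8)→(6, 17): d=(-10,9) inclusive
  edge (6, 17)→(2, 0): d=(-4,-17) inclusive
    (1,0)@(3, 1): e=[6,187,13] → X
    (2,0)@(5, 1): e=[-10,169,47] → .
    (1,1)@(3, 3): e=[34,167,5] → X
    (2,1)@(5, 3): e=[18,149,39] → X
    (3,1)@(7, 3): e=[2,131,73] → X
    (4,1)@(9, 3): e=[-14,113,107] → .
    (1,2)@(3, 5): e=[62,147,-3] → .
    (2,2)@(5, 5): e=[46,129,31] → X
    (4,2)@(9, 5): e=[14,93,99] → X
    (5,2)@(11, 5): e=[-2,75,133] → .
    (2,3)@(5, 7): e=[74,109,23] → X
    (5,3)@(11, 7): e=[26,55,125] → X
  covered (24 px):
    . X . . . . . . . . . .
    . X X X . . . . . . . .
    . . X X X . . . . . . .
    . . X X X X X . . . . .
    . . X X X X X . . . . .
    . . X X X X . . . . . .
    . . . X X . . . . . . .
    . . . X . . . . . . . .
    . . . . . . . . . . . .
T1:
  2·area = 140  (B↔C swapped to make it positive)
  edge (10, 10)→(18, 0): d=(8,-10) inclusive
  edge (18, 0)→(20, 15): d=(2,15) inclusive
  edge (20, 15)→(10, 10): d=(-10,-5) inclusive
    (8,1)@(17, 3): e=[14,21,105] → X
    (9,1)@(19, 3): e=[34,-9,115] → .
    (7,2)@(15, 5): e=[10,55,75] → X
    (9,2)@(19, 5): e=[50,-5,95] → .
    (6,3)@(13, 7): e=[6,89,45] → X
    (9,3)@(19, 7): e=[66,-1,75] → .
    (5,4)@(11, 9): e=[2,123,15] → X
    (9,4)@(19, 9): e=[82,3,55] → X
    (10,4)@(21, 9): e=[102,-27,65] → .
    (5,5)@(11, 11): e=[18,127,-5] → .
    (6,5)@(13, 11): e=[38,97,5] → X
    (10,5)@(21, 11): e=[118,-23,45] → .
  covered (17 px):
    . . . . . . . . . . . .
    . . . . . . . . X . . .
    . . . . . . . X X . . .
    . . . . . . X X X . . .
    . . . . . X X X X X . .
    . . . . . . X X X X . .
    . . . . . . . . X X . .
    . . . . . . . . . . . .
    . . . . . . . . . . . .
T2:
  2·area = 80
  edge (8, 2)→(18, 12): d=(10,10) inclusive
  edge (18, 12)→(2, 4): d=(-16,-8) inclusive
  edge (2, 4)→(8, 2): d=(6,-2) inclusive
    (3,0)@(7, 1): e=[0,88,-8] → .  [on edge]
    (5,0)@(11, 1): e=[-40,120,0] → .  [on edge]
    (2,1)@(5, 3): e=[40,40,0] → X  [on edge]
    (3,1)@(7, 3): e=[20,56,4] → X
    (4,1)@(9, 3): e=[0,72,8] → X  [on edge]
    (5,1)@(11, 3): e=[-20,88,12] → .
    (2,2)@(5, 5): e=[60,8,12] → X
    (5,2)@(11, 5): e=[0,56,24] → X  [on edge]
    (6,2)@(13, 5): e=[-20,72,28] → .
    (2,3)@(5, 7): e=[80,-24,24] → .
    (3,3)@(7, 7): e=[60,-8,28] → .
    (4,3)@(9, 7): e=[40,8,32] → X
    (6,3)@(13, 7): e=[0,40,40] → X  [on edge]
    (7,4)@(15, 9): e=[0,24,56] → X  [on edge]
    (8,5)@(17, 11): e=[0,8,72] → X  [on edge]
    (9,6)@(19, 13): e=[0,-8,88] → .  [on edge]
    (10,7)@(21, 15): e=[0,-24,104] → .  [on edge]
    (11,8)@(23, 17): e=[0,-40,120] → .  [on edge]
  covered (13 px):
    . . . . . . . . . . . .
    . . X X X . . . . . . .
    . . X X X X . . . . . .
    . . . . X X X . . . . .
    . . . . . . X X . . . .
    . . . . . . . . X . . .
    . . . . . . . . . . . .
    . . . . . . . . . . . .
    . . . . . . . . . . . .

Z-buffer (winner per pixel, '.' = empty):
  . 0 . . . . . . . . . .
  . 0 2 2 2 . . . 1 . . .
  . . 2 2 2 2 . 1 1 . . .
  . . 0 0 2 2 2 1 1 . . .
  . . 0 0 0 1 2 2 1 1 . .
  . . 0 0 0 0 1 1 2 1 . .
  . . . 0 0 . . . 1 1 . .
  . . . 0 . . . . . . . .
  . . . . . . . . . . . .

Result: -1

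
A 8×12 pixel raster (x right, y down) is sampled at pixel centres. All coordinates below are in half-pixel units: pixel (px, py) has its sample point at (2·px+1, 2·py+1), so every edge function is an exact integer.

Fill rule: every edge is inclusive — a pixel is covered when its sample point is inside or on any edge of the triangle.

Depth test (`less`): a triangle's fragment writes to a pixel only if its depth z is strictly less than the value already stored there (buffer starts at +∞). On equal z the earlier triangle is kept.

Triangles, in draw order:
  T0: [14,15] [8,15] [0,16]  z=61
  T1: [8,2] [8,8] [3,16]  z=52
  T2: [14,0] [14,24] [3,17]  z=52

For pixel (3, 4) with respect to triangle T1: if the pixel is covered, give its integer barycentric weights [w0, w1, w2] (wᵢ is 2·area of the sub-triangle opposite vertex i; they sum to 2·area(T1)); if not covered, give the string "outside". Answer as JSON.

T0:
  2·area = 6  (B↔C swapped to make it positive)
  edge (14, 15)→(0, 16): d=(-14,1) inclusive
  edge (0, 16)→(8, 15): d=(8,-1) inclusive
  edge (8, 15)→(14, 15): d=(6,0) inclusive
    (0,7)@(1, 15): e=[13,-7,0] → .  [on edge]
    (1,7)@(3, 15): e=[11,-5,0] → .  [on edge]
    (2,7)@(5, 15): e=[9,-3,0] → .  [on edge]
    (3,7)@(7, 15): e=[7,-1,0] → .  [on edge]
    (4,7)@(9, 15): e=[5,1,0] → X  [on edge]
    (5,7)@(11, 15): e=[3,3,0] → X  [on edge]
    (6,7)@(13, 15): e=[1,5,0] → X  [on edge]
    (7,7)@(15, 15): e=[-1,7,0] → .  [on edge]
    (4,8)@(9, 17): e=[-23,17,12] → .
    (5,8)@(11, 17): e=[-25,19,12] → .
    (6,8)@(13, 17): e=[-27,21,12] → .
  covered (3 px):
    . . . . . . . .
    . . . . . . . .
    . . . . . . . .
    . . . . . . . .
    . . . . . . . .
    . . . . . . . .
    . . . . . . . .
    . . . . X X X .
    . . . . . . . .
    . . . . . . . .
    . . . . . . . .
    . . . . . . . .
T1:
  2·area = 30
  edge (8, 2)→(8, 8): d=(0,6) inclusive
  edge (8, 8)→(3, 16): d=(-5,8) inclusive
  edge (3, 16)→(8, 2): d=(5,-14) inclusive
    (3,2)@(7, 5): e=[6,23,1] → X
    (4,2)@(9, 5): e=[-6,7,29] → .
    (3,3)@(7, 7): e=[6,13,11] → X
    (4,3)@(9, 7): e=[-6,-3,39] → .
    (3,4)@(7, 9): e=[6,3,21] → X
    (4,4)@(9, 9): e=[-6,-13,49] → .
    (2,5)@(5, 11): e=[18,9,3] → X
    (3,5)@(7, 11): e=[6,-7,31] → .
    (2,6)@(5, 13): e=[18,-1,13] → .
  covered (4 px):
    . . . . . . . .
    . . . . . . . .
    . . . X . . . .
    . . . X . . . .
    . . . X . . . .
    . . X . . . . .
    . . . . . . . .
    . . . . . . . .
    . . . . . . . .
    . . . . . . . .
    . . . . . . . .
    . . . . . . . .
T2:
  2·area = 264
  edge (14, 0)→(14, 24): d=(0,24) inclusive
  edge (14, 24)→(3, 17): d=(-11,-7) inclusive
  edge (3, 17)→(14, 0): d=(11,-17) inclusive
    (6,1)@(13, 3): e=[24,224,16] → X
    (7,1)@(15, 3): e=[-24,238,50] → .
    (5,2)@(11, 5): e=[72,188,4] → X
    (7,2)@(15, 5): e=[-24,216,72] → .
    (5,3)@(11, 7): e=[72,166,26] → X
    (7,3)@(15, 7): e=[-24,194,94] → .
    (4,4)@(9, 9): e=[120,130,14] → X
    (7,4)@(15, 9): e=[-24,172,116] → .
    (3,5)@(7, 11): e=[168,94,2] → X
    (7,5)@(15, 11): e=[-24,150,138] → .
    (3,6)@(7, 13): e=[168,72,24] → X
    (7,6)@(15, 13): e=[-24,128,160] → .
    (1,8)@(3, 17): e=[264,0,0] → X  [on edge]
  covered (34 px):
    . . . . . . . .
    . . . . . . X .
    . . . . . X X .
    . . . . . X X .
    . . . . X X X .
    . . . X X X X .
    . . . X X X X .
    . . X X X X X .
    . X X X X X X .
    . . . X X X X .
    . . . . . X X .
    . . . . . . X .

Final: [3,21,6]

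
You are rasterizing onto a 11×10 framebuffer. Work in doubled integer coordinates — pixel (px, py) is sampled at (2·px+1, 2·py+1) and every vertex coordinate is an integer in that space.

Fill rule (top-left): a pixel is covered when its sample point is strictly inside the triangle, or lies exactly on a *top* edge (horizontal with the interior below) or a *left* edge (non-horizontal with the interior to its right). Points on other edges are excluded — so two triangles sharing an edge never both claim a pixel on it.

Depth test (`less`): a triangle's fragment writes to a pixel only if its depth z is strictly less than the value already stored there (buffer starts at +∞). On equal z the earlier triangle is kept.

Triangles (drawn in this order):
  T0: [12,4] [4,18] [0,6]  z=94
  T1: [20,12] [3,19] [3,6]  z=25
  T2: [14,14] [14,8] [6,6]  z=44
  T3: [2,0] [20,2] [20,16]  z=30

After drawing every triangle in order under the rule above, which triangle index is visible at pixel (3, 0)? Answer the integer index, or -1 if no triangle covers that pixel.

T0:
  2·area = 152
  edge (12, 4)→(4, 18): d=(-8,14) right/bottom  bias=-1
  edge (4, 18)→(0, 6): d=(-4,-12) top-left  bias=+0
  edge (0, 6)→(12, 4): d=(12,-2) top-left  bias=+0
    (3,2)@(7, 5): e=[62,88,2] → X
    (4,2)@(9, 5): e=[34,112,6] → X
    (5,2)@(11, 5): e=[6,136,10] → X
    (6,2)@(13, 5): e=[-22,160,14] → .
    (0,3)@(1, 7): e=[130,8,14] → X
    (1,3)@(3, 7): e=[102,32,18] → X
    (2,3)@(5, 7): e=[74,56,22] → X
    (5,3)@(11, 7): e=[-10,128,34] → .
    (0,4)@(1, 9): e=[114,0,38] → X  [on edge]
    (5,4)@(11, 9): e=[-26,120,58] → .
    (0,5)@(1, 11): e=[98,-8,62] → .
    (1,5)@(3, 11): e=[70,16,66] → X
    (1,7)@(3, 15): e=[38,0,114] → X  [on edge]
  covered (20 px):
    . . . . . . . . . . .
    . . . . . . . . . . .
    . . . X X X . . . . .
    X X X X X . . . . . .
    X X X X X . . . . . .
    . X X X . . . . . . .
    . X X . . . . . . . .
    . X X . . . . . . . .
    . . . . . . . . . . .
    . . . . . . . . . . .
T1:
  2·area = 221
  edge (20, 12)→(3, 19): d=(-17,7) right/bottom  bias=-1
  edge (3, 19)→(3, 6): d=(0,-13) top-left  bias=+0
  edge (3, 6)→(20, 12): d=(17,6) right/bottom  bias=-1
    (1,0)@(3, 1): e=[306,0,-85] → .  [on edge]
    (1,1)@(3, 3): e=[272,0,-51] → .  [on edge]
    (1,2)@(3, 5): e=[238,0,-17] → .  [on edge]
    (1,3)@(3, 7): e=[204,0,17] → X  [on edge]
    (2,3)@(5, 7): e=[190,26,5] → X
    (3,3)@(7, 7): e=[176,52,-7] → .
    (1,4)@(3, 9): e=[170,0,51] → X  [on edge]
    (3,4)@(7, 9): e=[142,52,27] → X
    (4,4)@(9, 9): e=[128,78,15] → X
    (5,4)@(11, 9): e=[114,104,3] → X
    (6,4)@(13, 9): e=[100,130,-9] → .
    (1,5)@(3, 11): e=[136,0,85] → X  [on edge]
    (1,6)@(3, 13): e=[102,0,119] → X  [on edge]
    (1,7)@(3, 15): e=[68,0,153] → X  [on edge]
    (1,8)@(3, 17): e=[34,0,187] → X  [on edge]
    (1,9)@(3, 19): e=[0,0,221] → .  [on edge]
  covered (31 px):
    . . . . . . . . . . .
    . . . . . . . . . . .
    . . . . . . . . . . .
    . X X . . . . . . . .
    . X X X X X . . . . .
    . X X X X X X X X . .
    . X X X X X X X X . .
    . X X X X X . . . . .
    . X X X . . . . . . .
    . . . . . . . . . . .
T2:
  2·area = 48  (B↔C swapped to make it positive)
  edge (14, 14)→(6, 6): d=(-8,-8) top-left  bias=+0
  edge (6, 6)→(14, 8): d=(8,2) right/bottom  bias=-1
  edge (14, 8)→(14, 14): d=(0,6) right/bottom  bias=-1
    (0,0)@(1, 1): e=[0,-30,78] → .  [on edge]
    (1,1)@(3, 3): e=[0,-18,66] → .  [on edge]
    (2,2)@(5, 5): e=[0,-6,54] → .  [on edge]
    (3,3)@(7, 7): e=[0,6,42] → X  [on edge]
    (4,3)@(9, 7): e=[16,2,30] → X
    (5,3)@(11, 7): e=[32,-2,18] → .
    (3,4)@(7, 9): e=[-16,22,42] → .
    (4,4)@(9, 9): e=[0,18,30] → X  [on edge]
    (5,4)@(11, 9): e=[16,14,18] → X
    (6,4)@(13, 9): e=[32,10,6] → X
    (7,4)@(15, 9): e=[48,6,-6] → .
    (4,5)@(9, 11): e=[-16,34,30] → .
    (5,5)@(11, 11): e=[0,30,18] → X  [on edge]
    (6,6)@(13, 13): e=[0,42,6] → X  [on edge]
    (7,7)@(15, 15): e=[0,54,-6] → .  [on edge]
    (8,8)@(17, 17): e=[0,66,-18] → .  [on edge]
    (9,9)@(19, 19): e=[0,78,-30] → .  [on edge]
  covered (8 px):
    . . . . . . . . . . .
    . . . . . . . . . . .
    . . . . . . . . . . .
    . . . X X . . . . . .
    . . . . X X X . . . .
    . . . . . X X . . . .
    . . . . . . X . . . .
    . . . . . . . . . . .
    . . . . . . . . . . .
    . . . . . . . . . . .
T3:
  2·area = 252
  edge (2, 0)→(20, 2): d=(18,2) right/bottom  bias=-1
  edge (20, 2)→(20, 16): d=(0,14) right/bottom  bias=-1
  edge (20, 16)→(2, 0): d=(-18,-16) top-left  bias=+0
    (2,0)@(5, 1): e=[12,210,30] → X
    (3,0)@(7, 1): e=[8,182,62] → X
    (4,0)@(9, 1): e=[4,154,94] → X
    (5,0)@(11, 1): e=[0,126,126] → .  [on edge]
    (2,1)@(5, 3): e=[48,210,-6] → .
    (3,1)@(7, 3): e=[44,182,26] → X
    (5,1)@(11, 3): e=[36,126,90] → X
    (6,1)@(13, 3): e=[32,98,122] → X
    (7,1)@(15, 3): e=[28,70,154] → X
    (8,1)@(17, 3): e=[24,42,186] → X
    (9,1)@(19, 3): e=[20,14,218] → X
    (10,1)@(21, 3): e=[16,-14,250] → .
  covered (31 px):
    . . X X X . . . . . .
    . . . X X X X X X X .
    . . . . X X X X X X .
    . . . . . X X X X X .
    . . . . . . X X X X .
    . . . . . . . X X X .
    . . . . . . . . X X .
    . . . . . . . . . X .
    . . . . . . . . . . .
    . . . . . . . . . . .

Z-buffer (winner per pixel, '.' = empty):
  . . 3 3 3 . . . . . .
  . . . 3 3 3 3 3 3 3 .
  . . . 0 3 3 3 3 3 3 .
  0 1 1 2 2 3 3 3 3 3 .
  0 1 1 1 1 1 3 3 3 3 .
  . 1 1 1 1 1 1 1 1 3 .
  . 1 1 1 1 1 1 1 1 3 .
  . 1 1 1 1 1 . . . 3 .
  . 1 1 1 . . . . . . .
  . . . . . . . . . . .

Answer: 3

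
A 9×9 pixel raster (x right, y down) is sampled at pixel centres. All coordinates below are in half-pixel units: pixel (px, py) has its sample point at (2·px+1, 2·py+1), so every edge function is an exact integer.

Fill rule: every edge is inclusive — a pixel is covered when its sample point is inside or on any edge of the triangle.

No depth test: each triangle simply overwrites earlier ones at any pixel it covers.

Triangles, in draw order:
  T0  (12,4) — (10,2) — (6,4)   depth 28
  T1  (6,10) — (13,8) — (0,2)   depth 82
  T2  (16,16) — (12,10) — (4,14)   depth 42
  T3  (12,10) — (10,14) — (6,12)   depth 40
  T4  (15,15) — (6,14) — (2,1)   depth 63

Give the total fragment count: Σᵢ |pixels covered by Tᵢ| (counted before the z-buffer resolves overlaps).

T0:
  2·area = 12  (B↔C swapped to make it positive)
  edge (12, 4)→(6, 4): d=(-6,0) inclusive
  edge (6, 4)→(10, 2): d=(4,-2) inclusive
  edge (10, 2)→(12, 4): d=(2,2) inclusive
    (4,0)@(9, 1): e=[18,-6,0] → .  [on edge]
    (4,1)@(9, 3): e=[6,2,4] → X
    (5,1)@(11, 3): e=[6,6,0] → X  [on edge]
    (6,1)@(13, 3): e=[6,10,-4] → .
    (4,2)@(9, 5): e=[-6,10,8] → .
    (5,2)@(11, 5): e=[-6,14,4] → .
    (6,2)@(13, 5): e=[-6,18,0] → .  [on edge]
    (7,3)@(15, 7): e=[-18,30,0] → .  [on edge]
    (8,4)@(17, 9): e=[-30,42,0] → .  [on edge]
  covered (2 px):
    . . . . . . . . .
    . . . . X X . . .
    . . . . . . . . .
    . . . . . . . . .
    . . . . . . . . .
    . . . . . . . . .
    . . . . . . . . .
    . . . . . . . . .
    . . . . . . . . .
T1:
  2·area = 68  (B↔C swapped to make it positive)
  edge (6, 10)→(0, 2): d=(-6,-8) inclusive
  edge (0, 2)→(13, 8): d=(13,6) inclusive
  edge (13, 8)→(6, 10): d=(-7,2) inclusive
    (0,1)@(1, 3): e=[2,7,59] → X
    (1,1)@(3, 3): e=[18,-5,55] → .
    (0,2)@(1, 5): e=[-10,33,45] → .
    (1,2)@(3, 5): e=[6,21,41] → X
    (2,2)@(5, 5): e=[22,9,37] → X
    (3,2)@(7, 5): e=[38,-3,33] → .
    (1,3)@(3, 7): e=[-6,47,27] → .
    (2,3)@(5, 7): e=[10,35,23] → X
    (3,3)@(7, 7): e=[26,23,19] → X
    (4,3)@(9, 7): e=[42,11,15] → X
    (5,3)@(11, 7): e=[58,-1,11] → .
    (2,4)@(5, 9): e=[-2,61,9] → .
  covered (8 px):
    . . . . . . . . .
    X . . . . . . . .
    . X X . . . . . .
    . . X X X . . . .
    . . . X X . . . .
    . . . . . . . . .
    . . . . . . . . .
    . . . . . . . . .
    . . . . . . . . .
T2:
  2·area = 64  (B↔C swapped to make it positive)
  edge (16, 16)→(4, 14): d=(-12,-2) inclusive
  edge (4, 14)→(12, 10): d=(8,-4) inclusive
  edge (12, 10)→(16, 16): d=(4,6) inclusive
    (5,5)@(11, 11): e=[50,4,10] → X
    (6,5)@(13, 11): e=[54,12,-2] → .
    (3,6)@(7, 13): e=[18,4,42] → X
    (4,6)@(9, 13): e=[22,12,30] → X
    (6,6)@(13, 13): e=[30,28,6] → X
    (7,6)@(15, 13): e=[34,36,-6] → .
    (3,7)@(7, 15): e=[-6,20,50] → .
    (4,7)@(9, 15): e=[-2,28,38] → .
    (5,7)@(11, 15): e=[2,36,26] → X
    (7,7)@(15, 15): e=[10,52,2] → X
    (8,7)@(17, 15): e=[14,60,-10] → .
    (5,8)@(11, 17): e=[-22,52,34] → .
  covered (8 px):
    . . . . . . . . .
    . . . . . . . . .
    . . . . . . . . .
    . . . . . . . . .
    . . . . . . . . .
    . . . . . X . . .
    . . . X X X X . .
    . . . . . X X X .
    . . . . . . . . .
T3:
  2·area = 20
  edge (12, 10)→(10, 14): d=(-2,4) inclusive
  edge (10, 14)→(6, 12): d=(-4,-2) inclusive
  edge (6, 12)→(12, 10): d=(6,-2) inclusive
    (7,4)@(15, 9): e=[-10,30,0] → .  [on edge]
    (4,5)@(9, 11): e=[10,10,0] → X  [on edge]
    (5,5)@(11, 11): e=[2,14,4] → X
    (6,5)@(13, 11): e=[-6,18,8] → .
    (1,6)@(3, 13): e=[30,-10,0] → .  [on edge]
    (4,6)@(9, 13): e=[6,2,12] → X
    (5,6)@(11, 13): e=[-2,6,16] → .
    (4,7)@(9, 15): e=[2,-6,24] → .
  covered (3 px):
    . . . . . . . . .
    . . . . . . . . .
    . . . . . . . . .
    . . . . . . . . .
    . . . . . . . . .
    . . . . X X . . .
    . . . . X . . . .
    . . . . . . . . .
    . . . . . . . . .
T4:
  2·area = 113
  edge (15, 15)→(6, 14): d=(-9,-1) inclusive
  edge (6, 14)→(2, 1): d=(-4,-13) inclusive
  edge (2, 1)→(15, 15): d=(13,14) inclusive
    (1,1)@(3, 3): e=[96,5,12] → X
    (2,1)@(5, 3): e=[98,31,-16] → .
    (1,2)@(3, 5): e=[78,-3,38] → .
    (2,2)@(5, 5): e=[80,23,10] → X
    (3,2)@(7, 5): e=[82,49,-18] → .
    (2,3)@(5, 7): e=[62,15,36] → X
    (3,3)@(7, 7): e=[64,41,8] → X
    (4,3)@(9, 7): e=[66,67,-20] → .
    (2,4)@(5, 9): e=[44,7,62] → X
    (4,4)@(9, 9): e=[48,59,6] → X
    (5,4)@(11, 9): e=[50,85,-22] → .
    (2,5)@(5, 11): e=[26,-1,88] → .
    (7,7)@(15, 15): e=[0,113,0] → X  [on edge]
  covered (15 px):
    . . . . . . . . .
    . X . . . . . . .
    . . X . . . . . .
    . . X X . . . . .
    . . X X X . . . .
    . . . X X X . . .
    . . . X X X X . .
    . . . . . . . X .
    . . . . . . . . .

Result: 36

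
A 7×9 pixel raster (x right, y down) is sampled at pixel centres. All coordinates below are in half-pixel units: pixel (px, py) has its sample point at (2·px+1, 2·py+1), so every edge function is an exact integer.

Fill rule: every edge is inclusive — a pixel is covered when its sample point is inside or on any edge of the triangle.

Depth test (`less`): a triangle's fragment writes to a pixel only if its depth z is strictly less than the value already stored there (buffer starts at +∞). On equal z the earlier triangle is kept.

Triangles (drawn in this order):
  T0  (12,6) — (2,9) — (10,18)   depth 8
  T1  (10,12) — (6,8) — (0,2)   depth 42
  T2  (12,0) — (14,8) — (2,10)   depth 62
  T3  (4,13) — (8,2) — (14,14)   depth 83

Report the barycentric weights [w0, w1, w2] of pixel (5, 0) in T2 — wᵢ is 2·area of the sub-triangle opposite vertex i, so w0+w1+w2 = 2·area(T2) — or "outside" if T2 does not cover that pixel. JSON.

T0:
  2·area = 114  (B↔C swapped to make it positive)
  edge (12, 6)→(10, 18): d=(-2,12) inclusive
  edge (10, 18)→(2, 9): d=(-8,-9) inclusive
  edge (2, 9)→(12, 6): d=(10,-3) inclusive
    (4,3)@(9, 7): e=[34,79,1] → X
    (5,3)@(11, 7): e=[10,97,7] → X
    (6,3)@(13, 7): e=[-14,115,13] → .
    (1,4)@(3, 9): e=[102,9,3] → X
    (2,4)@(5, 9): e=[78,27,9] → X
    (3,4)@(7, 9): e=[54,45,15] → X
    (6,4)@(13, 9): e=[-18,99,33] → .
    (1,5)@(3, 11): e=[98,-7,23] → .
    (2,5)@(5, 11): e=[74,11,29] → X
    (6,5)@(13, 11): e=[-22,83,53] → .
    (2,6)@(5, 13): e=[70,-5,49] → .
    (3,6)@(7, 13): e=[46,13,55] → X
  covered (14 px):
    . . . . . . .
    . . . . . . .
    . . . . . . .
    . . . . X X .
    . X X X X X .
    . . X X X X .
    . . . X X . .
    . . . . X . .
    . . . . . . .
T1:
  degenerate (2·area = 0) — covers nothing
T2:
  2·area = 100
  edge (12, 0)→(14, 8): d=(2,8) inclusive
  edge (14, 8)→(2, 10): d=(-12,2) inclusive
  edge (2, 10)→(12, 0): d=(10,-10) inclusive
    (5,0)@(11, 1): e=[10,90,0] → X  [on edge]
    (6,0)@(13, 1): e=[-6,86,20] → .
    (4,1)@(9, 3): e=[30,70,0] → X  [on edge]
    (6,1)@(13, 3): e=[-2,62,40] → .
    (3,2)@(7, 5): e=[50,50,0] → X  [on edge]
    (6,2)@(13, 5): e=[2,38,60] → X
    (2,3)@(5, 7): e=[70,30,0] → X  [on edge]
    (1,4)@(3, 9): e=[90,10,0] → X  [on edge]
    (4,4)@(9, 9): e=[42,-2,60] → .
    (5,4)@(11, 9): e=[26,-6,80] → .
    (6,4)@(13, 9): e=[10,-10,100] → .
    (0,5)@(1, 11): e=[110,-10,0] → .  [on edge]
  covered (15 px):
    . . . . . X .
    . . . . X X .
    . . . X X X X
    . . X X X X X
    . X X X . . .
    . . . . . . .
    . . . . . . .
    . . . . . . .
    . . . . . . .
T3:
  2·area = 114
  edge (4, 13)→(8, 2): d=(4,-11) inclusive
  edge (8, 2)→(14, 14): d=(6,12) inclusive
  edge (14, 14)→(4, 13): d=(-10,-1) inclusive
    (3,2)@(7, 5): e=[1,30,83] → X
    (4,2)@(9, 5): e=[23,6,85] → X
    (5,2)@(11, 5): e=[45,-18,87] → .
    (3,3)@(7, 7): e=[9,42,63] → X
    (5,3)@(11, 7): e=[53,-6,67] → .
    (3,4)@(7, 9): e=[17,54,43] → X
    (5,4)@(11, 9): e=[61,6,47] → X
    (6,4)@(13, 9): e=[83,-18,49] → .
    (2,5)@(5, 11): e=[3,90,21] → X
    (6,5)@(13, 11): e=[91,-6,29] → .
    (2,6)@(5, 13): e=[11,102,1] → X
    (6,6)@(13, 13): e=[99,6,9] → X
  covered (16 px):
    . . . . . . .
    . . . . . . .
    . . . X X . .
    . . . X X . .
    . . . X X X .
    . . X X X X .
    . . X X X X X
    . . . . . . .
    . . . . . . .

Final: [90,0,10]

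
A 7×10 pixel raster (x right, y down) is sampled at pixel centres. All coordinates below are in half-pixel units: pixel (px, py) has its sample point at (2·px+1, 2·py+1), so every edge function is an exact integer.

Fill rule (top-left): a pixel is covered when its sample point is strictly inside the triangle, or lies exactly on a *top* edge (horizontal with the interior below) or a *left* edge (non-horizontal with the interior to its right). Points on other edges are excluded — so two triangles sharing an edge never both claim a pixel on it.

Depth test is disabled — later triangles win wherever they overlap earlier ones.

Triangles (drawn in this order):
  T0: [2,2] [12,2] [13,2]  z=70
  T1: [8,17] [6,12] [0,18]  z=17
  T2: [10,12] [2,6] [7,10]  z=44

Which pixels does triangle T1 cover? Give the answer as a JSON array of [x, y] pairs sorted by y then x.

T0:
  degenerate (2·area = 0) — covers nothing
T1:
  2·area = 42  (B↔C swapped to make it positive)
  edge (8, 17)→(0, 18): d=(-8,1) right/bottom  bias=-1
  edge (0, 18)→(6, 12): d=(6,-6) top-left  bias=+0
  edge (6, 12)→(8, 17): d=(2,5) right/bottom  bias=-1
    (6,2)@(13, 5): e=[91,0,-49] → .  [on edge]
    (5,3)@(11, 7): e=[77,0,-35] → .  [on edge]
    (4,4)@(9, 9): e=[63,0,-21] → .  [on edge]
    (3,5)@(7, 11): e=[49,0,-7] → .  [on edge]
    (2,6)@(5, 13): e=[35,0,7] → X  [on edge]
    (3,6)@(7, 13): e=[33,12,-3] → .
    (1,7)@(3, 15): e=[21,0,21] → X  [on edge]
    (3,7)@(7, 15): e=[17,24,1] → X
    (4,7)@(9, 15): e=[15,36,-9] → .
    (0,8)@(1, 17): e=[7,0,35] → X  [on edge]
    (4,8)@(9, 17): e=[-1,48,-5] → .
    (0,9)@(1, 19): e=[-9,12,39] → .
  covered (8 px):
    . . . . . . .
    . . . . . . .
    . . . . . . .
    . . . . . . .
    . . . . . . .
    . . . . . . .
    . . X . . . .
    . X X X . . .
    X X X X . . .
    . . . . . . .
T2:
  2·area = 2  (B↔C swapped to make it positive)
  edge (10, 12)→(7, 10): d=(-3,-2) top-left  bias=+0
  edge (7, 10)→(2, 6): d=(-5,-4) top-left  bias=+0
  edge (2, 6)→(10, 12): d=(8,6) right/bottom  bias=-1
  covered (0 px):
    . . . . . . .
    . . . . . . .
    . . . . . . .
    . . . . . . .
    . . . . . . .
    . . . . . . .
    . . . . . . .
    . . . . . . .
    . . . . . . .
    . . . . . . .

Result: [[2,6],[1,7],[2,7],[3,7],[0,8],[1,8],[2,8],[3,8]]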